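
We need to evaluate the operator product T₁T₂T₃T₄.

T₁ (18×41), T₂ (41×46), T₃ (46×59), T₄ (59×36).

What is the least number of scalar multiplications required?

121032

Adjacent pairs: T₁T₂ = 18·41·46 = 33948; T₂T₃ = 41·46·59 = 111274; T₃T₄ = 46·59·36 = 97704.
Length 3: T₁..T₃: k=1: 0+111274+18·41·59=154816; k=2: 33948+0+18·46·59=82800 → min 82800 | T₂..T₄: k=2: 0+97704+41·46·36=165600; k=3: 111274+0+41·59·36=198358 → min 165600.
Length 4: T₁..T₄: k=1: 0+165600+18·41·36=192168; k=2: 33948+97704+18·46·36=161460; k=3: 82800+0+18·59·36=121032 → min 121032.
Optimal order: (((T₁T₂)T₃)T₄) with cost 121032.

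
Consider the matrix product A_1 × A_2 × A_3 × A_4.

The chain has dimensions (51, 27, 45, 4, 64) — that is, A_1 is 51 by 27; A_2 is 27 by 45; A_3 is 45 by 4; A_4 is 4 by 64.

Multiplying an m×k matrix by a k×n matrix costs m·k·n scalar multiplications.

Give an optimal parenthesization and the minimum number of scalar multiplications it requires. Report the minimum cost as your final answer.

23424

Adjacent pairs: A_1A_2 = 51·27·45 = 61965; A_2A_3 = 27·45·4 = 4860; A_3A_4 = 45·4·64 = 11520.
Length 3: A_1..A_3: k=1: 0+4860+51·27·4=10368; k=2: 61965+0+51·45·4=71145 → min 10368 | A_2..A_4: k=2: 0+11520+27·45·64=89280; k=3: 4860+0+27·4·64=11772 → min 11772.
Length 4: A_1..A_4: k=1: 0+11772+51·27·64=99900; k=2: 61965+11520+51·45·64=220365; k=3: 10368+0+51·4·64=23424 → min 23424.
Optimal parenthesization: ((A_1 × (A_2 × A_3)) × A_4) with cost 23424.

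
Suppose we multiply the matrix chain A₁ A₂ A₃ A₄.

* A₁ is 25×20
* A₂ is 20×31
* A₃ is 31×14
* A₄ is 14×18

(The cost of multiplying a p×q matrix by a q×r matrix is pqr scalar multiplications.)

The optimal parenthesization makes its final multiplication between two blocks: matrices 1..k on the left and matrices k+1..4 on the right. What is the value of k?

3

Adjacent pairs: A₁A₂ = 25·20·31 = 15500; A₂A₃ = 20·31·14 = 8680; A₃A₄ = 31·14·18 = 7812.
Length 3: A₁..A₃: k=1: 0+8680+25·20·14=15680; k=2: 15500+0+25·31·14=26350 → min 15680 | A₂..A₄: k=2: 0+7812+20·31·18=18972; k=3: 8680+0+20·14·18=13720 → min 13720.
Top-level splits: k=1: (A₁..A₁)·(A₂..A₄) → 0+13720+25·20·18 = 22720; k=2: (A₁..A₂)·(A₃..A₄) → 15500+7812+25·31·18 = 37262; k=3: (A₁..A₃)·(A₄..A₄) → 15680+0+25·14·18 = 21980.
Best split is after A₃, i.e. k = 3.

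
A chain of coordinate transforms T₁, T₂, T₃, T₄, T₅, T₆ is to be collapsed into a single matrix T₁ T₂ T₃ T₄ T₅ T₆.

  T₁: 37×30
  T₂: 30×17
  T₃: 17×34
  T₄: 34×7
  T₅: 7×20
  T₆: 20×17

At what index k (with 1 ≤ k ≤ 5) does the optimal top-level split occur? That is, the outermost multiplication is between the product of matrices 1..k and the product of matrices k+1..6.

Adjacent pairs: T₁T₂ = 37·30·17 = 18870; T₂T₃ = 30·17·34 = 17340; T₃T₄ = 17·34·7 = 4046; T₄T₅ = 34·7·20 = 4760; T₅T₆ = 7·20·17 = 2380.
Length 3: T₁..T₃: k=1: 0+17340+37·30·34=55080; k=2: 18870+0+37·17·34=40256 → min 40256 | T₂..T₄: k=2: 0+4046+30·17·7=7616; k=3: 17340+0+30·34·7=24480 → min 7616 | T₃..T₅: k=3: 0+4760+17·34·20=16320; k=4: 4046+0+17·7·20=6426 → min 6426 | T₄..T₆: k=4: 0+2380+34·7·17=6426; k=5: 4760+0+34·20·17=16320 → min 6426.
Length 4: T₁..T₄: k=1: 0+7616+37·30·7=15386; k=2: 18870+4046+37·17·7=27319; k=3: 40256+0+37·34·7=49062 → min 15386 | T₂..T₅: k=2: 0+6426+30·17·20=16626; k=3: 17340+4760+30·34·20=42500; k=4: 7616+0+30·7·20=11816 → min 11816 | T₃..T₆: k=3: 0+6426+17·34·17=16252; k=4: 4046+2380+17·7·17=8449; k=5: 6426+0+17·20·17=12206 → min 8449.
Length 5: T₁..T₅: k=1: 0+11816+37·30·20=34016; k=2: 18870+6426+37·17·20=37876; k=3: 40256+4760+37·34·20=70176; k=4: 15386+0+37·7·20=20566 → min 20566 | T₂..T₆: k=2: 0+8449+30·17·17=17119; k=3: 17340+6426+30·34·17=41106; k=4: 7616+2380+30·7·17=13566; k=5: 11816+0+30·20·17=22016 → min 13566.
Top-level splits: k=1: (T₁..T₁)·(T₂..T₆) → 0+13566+37·30·17 = 32436; k=2: (T₁..T₂)·(T₃..T₆) → 18870+8449+37·17·17 = 38012; k=3: (T₁..T₃)·(T₄..T₆) → 40256+6426+37·34·17 = 68068; k=4: (T₁..T₄)·(T₅..T₆) → 15386+2380+37·7·17 = 22169; k=5: (T₁..T₅)·(T₆..T₆) → 20566+0+37·20·17 = 33146.
Best split is after T₄, i.e. k = 4.

4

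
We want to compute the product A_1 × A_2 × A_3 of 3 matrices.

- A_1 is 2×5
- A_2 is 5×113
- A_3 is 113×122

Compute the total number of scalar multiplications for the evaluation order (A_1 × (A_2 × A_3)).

70150

(A_2 × A_3): 5×113 by 113×122 → 5×122, cost 5·113·122 = 68930
(A_1 × (A_2 × A_3)): 2×5 by 5×122 → 2×122, cost 2·5·122 = 1220; cumulative 70150
Total: 70150 scalar multiplications.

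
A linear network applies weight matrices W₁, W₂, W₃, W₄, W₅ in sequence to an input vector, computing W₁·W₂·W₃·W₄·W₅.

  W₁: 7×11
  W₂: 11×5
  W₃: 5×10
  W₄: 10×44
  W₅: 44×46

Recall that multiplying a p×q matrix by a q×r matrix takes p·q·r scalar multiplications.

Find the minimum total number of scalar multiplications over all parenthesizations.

Adjacent pairs: W₁W₂ = 7·11·5 = 385; W₂W₃ = 11·5·10 = 550; W₃W₄ = 5·10·44 = 2200; W₄W₅ = 10·44·46 = 20240.
Length 3: W₁..W₃: k=1: 0+550+7·11·10=1320; k=2: 385+0+7·5·10=735 → min 735 | W₂..W₄: k=2: 0+2200+11·5·44=4620; k=3: 550+0+11·10·44=5390 → min 4620 | W₃..W₅: k=3: 0+20240+5·10·46=22540; k=4: 2200+0+5·44·46=12320 → min 12320.
Length 4: W₁..W₄: k=1: 0+4620+7·11·44=8008; k=2: 385+2200+7·5·44=4125; k=3: 735+0+7·10·44=3815 → min 3815 | W₂..W₅: k=2: 0+12320+11·5·46=14850; k=3: 550+20240+11·10·46=25850; k=4: 4620+0+11·44·46=26884 → min 14850.
Length 5: W₁..W₅: k=1: 0+14850+7·11·46=18392; k=2: 385+12320+7·5·46=14315; k=3: 735+20240+7·10·46=24195; k=4: 3815+0+7·44·46=17983 → min 14315.
Optimal order: ((W₁·W₂)·((W₃·W₄)·W₅)) with cost 14315.

14315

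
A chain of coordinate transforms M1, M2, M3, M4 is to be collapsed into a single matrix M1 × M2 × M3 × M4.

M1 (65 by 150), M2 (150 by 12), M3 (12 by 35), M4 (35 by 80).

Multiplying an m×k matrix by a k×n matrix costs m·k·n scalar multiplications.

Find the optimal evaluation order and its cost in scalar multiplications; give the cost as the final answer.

Adjacent pairs: M1M2 = 65·150·12 = 117000; M2M3 = 150·12·35 = 63000; M3M4 = 12·35·80 = 33600.
Length 3: M1..M3: k=1: 0+63000+65·150·35=404250; k=2: 117000+0+65·12·35=144300 → min 144300 | M2..M4: k=2: 0+33600+150·12·80=177600; k=3: 63000+0+150·35·80=483000 → min 177600.
Length 4: M1..M4: k=1: 0+177600+65·150·80=957600; k=2: 117000+33600+65·12·80=213000; k=3: 144300+0+65·35·80=326300 → min 213000.
Optimal parenthesization: ((M1 × M2) × (M3 × M4)) with cost 213000.

213000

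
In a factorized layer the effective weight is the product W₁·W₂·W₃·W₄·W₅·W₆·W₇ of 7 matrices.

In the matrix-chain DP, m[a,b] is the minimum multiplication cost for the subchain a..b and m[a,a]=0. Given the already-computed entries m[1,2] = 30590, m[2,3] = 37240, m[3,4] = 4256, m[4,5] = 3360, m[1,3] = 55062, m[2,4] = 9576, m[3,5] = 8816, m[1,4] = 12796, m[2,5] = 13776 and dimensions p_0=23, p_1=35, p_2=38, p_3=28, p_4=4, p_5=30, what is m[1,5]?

m[1,5] = min over k∈[1,4] of m[1,k]+m[k+1,5]+p_{0}·p_k·p_{5}.
k=1: 0 + 13776 + 23·35·30 = 37926; k=2: 30590 + 8816 + 23·38·30 = 65626; k=3: 55062 + 3360 + 23·28·30 = 77742; k=4: 12796 + 0 + 23·4·30 = 15556.
Minimum: 15556 at k=4.

15556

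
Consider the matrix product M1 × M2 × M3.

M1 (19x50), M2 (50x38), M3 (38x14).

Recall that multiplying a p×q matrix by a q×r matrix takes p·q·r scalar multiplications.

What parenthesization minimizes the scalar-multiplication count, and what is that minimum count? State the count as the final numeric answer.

39900

(M1 × (M2 × M3)): cost 39900.
((M1 × M2) × M3): cost 46208.
Optimal: (M1 × (M2 × M3)) with cost 39900.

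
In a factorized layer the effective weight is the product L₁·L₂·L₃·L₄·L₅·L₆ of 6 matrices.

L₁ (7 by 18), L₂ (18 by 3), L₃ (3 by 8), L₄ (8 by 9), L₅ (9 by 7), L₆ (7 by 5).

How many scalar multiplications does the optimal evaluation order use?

993

Adjacent pairs: L₁L₂ = 7·18·3 = 378; L₂L₃ = 18·3·8 = 432; L₃L₄ = 3·8·9 = 216; L₄L₅ = 8·9·7 = 504; L₅L₆ = 9·7·5 = 315.
Length 3: L₁..L₃: k=1: 0+432+7·18·8=1440; k=2: 378+0+7·3·8=546 → min 546 | L₂..L₄: k=2: 0+216+18·3·9=702; k=3: 432+0+18·8·9=1728 → min 702 | L₃..L₅: k=3: 0+504+3·8·7=672; k=4: 216+0+3·9·7=405 → min 405 | L₄..L₆: k=4: 0+315+8·9·5=675; k=5: 504+0+8·7·5=784 → min 675.
Length 4: L₁..L₄: k=1: 0+702+7·18·9=1836; k=2: 378+216+7·3·9=783; k=3: 546+0+7·8·9=1050 → min 783 | L₂..L₅: k=2: 0+405+18·3·7=783; k=3: 432+504+18·8·7=1944; k=4: 702+0+18·9·7=1836 → min 783 | L₃..L₆: k=3: 0+675+3·8·5=795; k=4: 216+315+3·9·5=666; k=5: 405+0+3·7·5=510 → min 510.
Length 5: L₁..L₅: k=1: 0+783+7·18·7=1665; k=2: 378+405+7·3·7=930; k=3: 546+504+7·8·7=1442; k=4: 783+0+7·9·7=1224 → min 930 | L₂..L₆: k=2: 0+510+18·3·5=780; k=3: 432+675+18·8·5=1827; k=4: 702+315+18·9·5=1827; k=5: 783+0+18·7·5=1413 → min 780.
Length 6: L₁..L₆: k=1: 0+780+7·18·5=1410; k=2: 378+510+7·3·5=993; k=3: 546+675+7·8·5=1501; k=4: 783+315+7·9·5=1413; k=5: 930+0+7·7·5=1175 → min 993.
Optimal order: ((L₁·L₂)·(((L₃·L₄)·L₅)·L₆)) with cost 993.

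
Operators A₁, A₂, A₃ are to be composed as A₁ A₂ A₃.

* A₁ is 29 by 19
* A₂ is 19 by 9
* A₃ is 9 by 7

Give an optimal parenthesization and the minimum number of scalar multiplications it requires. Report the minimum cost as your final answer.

(A₁ (A₂ A₃)): cost 5054.
((A₁ A₂) A₃): cost 6786.
Optimal: (A₁ (A₂ A₃)) with cost 5054.

5054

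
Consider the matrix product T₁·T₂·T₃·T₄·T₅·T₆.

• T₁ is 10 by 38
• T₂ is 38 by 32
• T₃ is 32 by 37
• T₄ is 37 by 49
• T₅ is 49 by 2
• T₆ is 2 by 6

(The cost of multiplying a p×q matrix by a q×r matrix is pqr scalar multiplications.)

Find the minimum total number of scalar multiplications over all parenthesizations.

Adjacent pairs: T₁T₂ = 10·38·32 = 12160; T₂T₃ = 38·32·37 = 44992; T₃T₄ = 32·37·49 = 58016; T₄T₅ = 37·49·2 = 3626; T₅T₆ = 49·2·6 = 588.
Length 3: T₁..T₃: k=1: 0+44992+10·38·37=59052; k=2: 12160+0+10·32·37=24000 → min 24000 | T₂..T₄: k=2: 0+58016+38·32·49=117600; k=3: 44992+0+38·37·49=113886 → min 113886 | T₃..T₅: k=3: 0+3626+32·37·2=5994; k=4: 58016+0+32·49·2=61152 → min 5994 | T₄..T₆: k=4: 0+588+37·49·6=11466; k=5: 3626+0+37·2·6=4070 → min 4070.
Length 4: T₁..T₄: k=1: 0+113886+10·38·49=132506; k=2: 12160+58016+10·32·49=85856; k=3: 24000+0+10·37·49=42130 → min 42130 | T₂..T₅: k=2: 0+5994+38·32·2=8426; k=3: 44992+3626+38·37·2=51430; k=4: 113886+0+38·49·2=117610 → min 8426 | T₃..T₆: k=3: 0+4070+32·37·6=11174; k=4: 58016+588+32·49·6=68012; k=5: 5994+0+32·2·6=6378 → min 6378.
Length 5: T₁..T₅: k=1: 0+8426+10·38·2=9186; k=2: 12160+5994+10·32·2=18794; k=3: 24000+3626+10·37·2=28366; k=4: 42130+0+10·49·2=43110 → min 9186 | T₂..T₆: k=2: 0+6378+38·32·6=13674; k=3: 44992+4070+38·37·6=57498; k=4: 113886+588+38·49·6=125646; k=5: 8426+0+38·2·6=8882 → min 8882.
Length 6: T₁..T₆: k=1: 0+8882+10·38·6=11162; k=2: 12160+6378+10·32·6=20458; k=3: 24000+4070+10·37·6=30290; k=4: 42130+588+10·49·6=45658; k=5: 9186+0+10·2·6=9306 → min 9306.
Optimal order: ((T₁·(T₂·(T₃·(T₄·T₅))))·T₆) with cost 9306.

9306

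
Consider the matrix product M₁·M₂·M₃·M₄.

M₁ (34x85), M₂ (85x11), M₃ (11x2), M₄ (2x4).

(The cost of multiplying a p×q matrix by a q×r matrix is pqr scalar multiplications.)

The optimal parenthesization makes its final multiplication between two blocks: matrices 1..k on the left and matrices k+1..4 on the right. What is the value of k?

Adjacent pairs: M₁M₂ = 34·85·11 = 31790; M₂M₃ = 85·11·2 = 1870; M₃M₄ = 11·2·4 = 88.
Length 3: M₁..M₃: k=1: 0+1870+34·85·2=7650; k=2: 31790+0+34·11·2=32538 → min 7650 | M₂..M₄: k=2: 0+88+85·11·4=3828; k=3: 1870+0+85·2·4=2550 → min 2550.
Top-level splits: k=1: (M₁..M₁)·(M₂..M₄) → 0+2550+34·85·4 = 14110; k=2: (M₁..M₂)·(M₃..M₄) → 31790+88+34·11·4 = 33374; k=3: (M₁..M₃)·(M₄..M₄) → 7650+0+34·2·4 = 7922.
Best split is after M₃, i.e. k = 3.

3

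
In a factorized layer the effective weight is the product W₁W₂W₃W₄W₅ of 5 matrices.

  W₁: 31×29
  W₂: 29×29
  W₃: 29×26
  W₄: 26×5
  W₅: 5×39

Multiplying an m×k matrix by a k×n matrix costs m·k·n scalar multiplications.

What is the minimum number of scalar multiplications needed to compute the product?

Adjacent pairs: W₁W₂ = 31·29·29 = 26071; W₂W₃ = 29·29·26 = 21866; W₃W₄ = 29·26·5 = 3770; W₄W₅ = 26·5·39 = 5070.
Length 3: W₁..W₃: k=1: 0+21866+31·29·26=45240; k=2: 26071+0+31·29·26=49445 → min 45240 | W₂..W₄: k=2: 0+3770+29·29·5=7975; k=3: 21866+0+29·26·5=25636 → min 7975 | W₃..W₅: k=3: 0+5070+29·26·39=34476; k=4: 3770+0+29·5·39=9425 → min 9425.
Length 4: W₁..W₄: k=1: 0+7975+31·29·5=12470; k=2: 26071+3770+31·29·5=34336; k=3: 45240+0+31·26·5=49270 → min 12470 | W₂..W₅: k=2: 0+9425+29·29·39=42224; k=3: 21866+5070+29·26·39=56342; k=4: 7975+0+29·5·39=13630 → min 13630.
Length 5: W₁..W₅: k=1: 0+13630+31·29·39=48691; k=2: 26071+9425+31·29·39=70557; k=3: 45240+5070+31·26·39=81744; k=4: 12470+0+31·5·39=18515 → min 18515.
Optimal order: ((W₁(W₂(W₃W₄)))W₅) with cost 18515.

18515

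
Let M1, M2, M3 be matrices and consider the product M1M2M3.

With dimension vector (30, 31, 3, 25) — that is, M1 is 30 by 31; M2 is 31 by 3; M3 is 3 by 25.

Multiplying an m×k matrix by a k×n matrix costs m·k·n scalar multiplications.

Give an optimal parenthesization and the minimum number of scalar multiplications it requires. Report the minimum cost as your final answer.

5040

(M1(M2M3)): cost 25575.
((M1M2)M3): cost 5040.
Optimal: ((M1M2)M3) with cost 5040.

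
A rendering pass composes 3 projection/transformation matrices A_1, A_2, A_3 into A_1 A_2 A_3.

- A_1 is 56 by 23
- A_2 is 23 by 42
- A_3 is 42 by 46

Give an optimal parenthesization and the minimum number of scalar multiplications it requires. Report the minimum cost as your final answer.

(A_1 (A_2 A_3)): cost 103684.
((A_1 A_2) A_3): cost 162288.
Optimal: (A_1 (A_2 A_3)) with cost 103684.

103684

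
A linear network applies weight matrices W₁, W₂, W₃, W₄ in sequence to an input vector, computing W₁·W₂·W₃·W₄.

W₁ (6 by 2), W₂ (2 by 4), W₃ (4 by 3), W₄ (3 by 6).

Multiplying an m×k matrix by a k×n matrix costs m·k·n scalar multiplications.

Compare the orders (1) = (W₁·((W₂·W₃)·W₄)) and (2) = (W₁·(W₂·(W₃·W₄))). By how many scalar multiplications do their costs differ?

60

Order (1) = (W₁·((W₂·W₃)·W₄)): (W₂·W₃): 2×4 by 4×3 → 2×3, cost 2·4·3 = 24; ((W₂·W₃)·W₄): 2×3 by 3×6 → 2×6, cost 2·3·6 = 36; cumulative 60; (W₁·((W₂·W₃)·W₄)): 6×2 by 2×6 → 6×6, cost 6·2·6 = 72; cumulative 132. Total 132.
Order (2) = (W₁·(W₂·(W₃·W₄))): (W₃·W₄): 4×3 by 3×6 → 4×6, cost 4·3·6 = 72; (W₂·(W₃·W₄)): 2×4 by 4×6 → 2×6, cost 2·4·6 = 48; cumulative 120; (W₁·(W₂·(W₃·W₄))): 6×2 by 2×6 → 6×6, cost 6·2·6 = 72; cumulative 192. Total 192.
Difference: |132 − 192| = 60.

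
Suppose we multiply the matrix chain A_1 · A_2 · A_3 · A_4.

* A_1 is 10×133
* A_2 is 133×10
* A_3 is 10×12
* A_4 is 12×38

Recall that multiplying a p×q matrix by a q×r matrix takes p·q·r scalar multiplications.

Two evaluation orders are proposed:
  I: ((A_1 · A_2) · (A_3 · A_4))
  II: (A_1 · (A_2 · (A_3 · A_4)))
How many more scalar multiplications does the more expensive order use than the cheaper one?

Order I = ((A_1 · A_2) · (A_3 · A_4)): (A_1 · A_2): 10×133 by 133×10 → 10×10, cost 10·133·10 = 13300; (A_3 · A_4): 10×12 by 12×38 → 10×38, cost 10·12·38 = 4560; ((A_1 · A_2) · (A_3 · A_4)): 10×10 by 10×38 → 10×38, cost 10·10·38 = 3800; cumulative 21660. Total 21660.
Order II = (A_1 · (A_2 · (A_3 · A_4))): (A_3 · A_4): 10×12 by 12×38 → 10×38, cost 10·12·38 = 4560; (A_2 · (A_3 · A_4)): 133×10 by 10×38 → 133×38, cost 133·10·38 = 50540; cumulative 55100; (A_1 · (A_2 · (A_3 · A_4))): 10×133 by 133×38 → 10×38, cost 10·133·38 = 50540; cumulative 105640. Total 105640.
Difference: |21660 − 105640| = 83980.

83980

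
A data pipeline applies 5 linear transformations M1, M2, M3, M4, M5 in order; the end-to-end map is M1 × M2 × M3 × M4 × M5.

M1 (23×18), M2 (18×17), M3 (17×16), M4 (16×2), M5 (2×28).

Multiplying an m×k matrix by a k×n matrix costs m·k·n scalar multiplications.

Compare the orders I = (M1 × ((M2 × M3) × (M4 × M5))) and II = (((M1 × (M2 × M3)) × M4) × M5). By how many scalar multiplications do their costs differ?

11904

Order I = (M1 × ((M2 × M3) × (M4 × M5))): (M2 × M3): 18×17 by 17×16 → 18×16, cost 18·17·16 = 4896; (M4 × M5): 16×2 by 2×28 → 16×28, cost 16·2·28 = 896; ((M2 × M3) × (M4 × M5)): 18×16 by 16×28 → 18×28, cost 18·16·28 = 8064; cumulative 13856; (M1 × ((M2 × M3) × (M4 × M5))): 23×18 by 18×28 → 23×28, cost 23·18·28 = 11592; cumulative 25448. Total 25448.
Order II = (((M1 × (M2 × M3)) × M4) × M5): (M2 × M3): 18×17 by 17×16 → 18×16, cost 18·17·16 = 4896; (M1 × (M2 × M3)): 23×18 by 18×16 → 23×16, cost 23·18·16 = 6624; cumulative 11520; ((M1 × (M2 × M3)) × M4): 23×16 by 16×2 → 23×2, cost 23·16·2 = 736; cumulative 12256; (((M1 × (M2 × M3)) × M4) × M5): 23×2 by 2×28 → 23×28, cost 23·2·28 = 1288; cumulative 13544. Total 13544.
Difference: |25448 − 13544| = 11904.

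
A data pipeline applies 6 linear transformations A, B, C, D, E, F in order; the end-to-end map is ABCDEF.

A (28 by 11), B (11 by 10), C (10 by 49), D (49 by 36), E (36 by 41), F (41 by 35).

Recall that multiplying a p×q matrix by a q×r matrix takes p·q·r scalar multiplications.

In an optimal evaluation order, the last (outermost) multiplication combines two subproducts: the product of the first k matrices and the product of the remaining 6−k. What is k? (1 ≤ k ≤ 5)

2

Adjacent pairs: AB = 28·11·10 = 3080; BC = 11·10·49 = 5390; CD = 10·49·36 = 17640; DE = 49·36·41 = 72324; EF = 36·41·35 = 51660.
Length 3: A..C: k=1: 0+5390+28·11·49=20482; k=2: 3080+0+28·10·49=16800 → min 16800 | B..D: k=2: 0+17640+11·10·36=21600; k=3: 5390+0+11·49·36=24794 → min 21600 | C..E: k=3: 0+72324+10·49·41=92414; k=4: 17640+0+10·36·41=32400 → min 32400 | D..F: k=4: 0+51660+49·36·35=113400; k=5: 72324+0+49·41·35=142639 → min 113400.
Length 4: A..D: k=1: 0+21600+28·11·36=32688; k=2: 3080+17640+28·10·36=30800; k=3: 16800+0+28·49·36=66192 → min 30800 | B..E: k=2: 0+32400+11·10·41=36910; k=3: 5390+72324+11·49·41=99813; k=4: 21600+0+11·36·41=37836 → min 36910 | C..F: k=3: 0+113400+10·49·35=130550; k=4: 17640+51660+10·36·35=81900; k=5: 32400+0+10·41·35=46750 → min 46750.
Length 5: A..E: k=1: 0+36910+28·11·41=49538; k=2: 3080+32400+28·10·41=46960; k=3: 16800+72324+28·49·41=145376; k=4: 30800+0+28·36·41=72128 → min 46960 | B..F: k=2: 0+46750+11·10·35=50600; k=3: 5390+113400+11·49·35=137655; k=4: 21600+51660+11·36·35=87120; k=5: 36910+0+11·41·35=52695 → min 50600.
Top-level splits: k=1: (A..A)·(B..F) → 0+50600+28·11·35 = 61380; k=2: (A..B)·(C..F) → 3080+46750+28·10·35 = 59630; k=3: (A..C)·(D..F) → 16800+113400+28·49·35 = 178220; k=4: (A..D)·(E..F) → 30800+51660+28·36·35 = 117740; k=5: (A..E)·(F..F) → 46960+0+28·41·35 = 87140.
Best split is after B, i.e. k = 2.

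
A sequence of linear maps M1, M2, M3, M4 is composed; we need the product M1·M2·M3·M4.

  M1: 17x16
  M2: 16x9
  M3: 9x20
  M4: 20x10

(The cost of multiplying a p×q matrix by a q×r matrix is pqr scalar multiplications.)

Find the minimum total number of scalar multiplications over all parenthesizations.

Adjacent pairs: M1M2 = 17·16·9 = 2448; M2M3 = 16·9·20 = 2880; M3M4 = 9·20·10 = 1800.
Length 3: M1..M3: k=1: 0+2880+17·16·20=8320; k=2: 2448+0+17·9·20=5508 → min 5508 | M2..M4: k=2: 0+1800+16·9·10=3240; k=3: 2880+0+16·20·10=6080 → min 3240.
Length 4: M1..M4: k=1: 0+3240+17·16·10=5960; k=2: 2448+1800+17·9·10=5778; k=3: 5508+0+17·20·10=8908 → min 5778.
Optimal order: ((M1·M2)·(M3·M4)) with cost 5778.

5778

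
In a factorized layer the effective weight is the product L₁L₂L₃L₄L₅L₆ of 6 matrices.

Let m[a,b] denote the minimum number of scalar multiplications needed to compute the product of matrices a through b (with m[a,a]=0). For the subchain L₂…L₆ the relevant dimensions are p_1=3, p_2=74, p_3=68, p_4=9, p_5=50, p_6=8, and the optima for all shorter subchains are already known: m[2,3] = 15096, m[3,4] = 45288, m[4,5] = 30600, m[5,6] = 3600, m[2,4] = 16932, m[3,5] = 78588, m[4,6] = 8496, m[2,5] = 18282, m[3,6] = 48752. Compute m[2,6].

19482

m[2,6] = min over k∈[2,5] of m[2,k]+m[k+1,6]+p_{1}·p_k·p_{6}.
k=2: 0 + 48752 + 3·74·8 = 50528; k=3: 15096 + 8496 + 3·68·8 = 25224; k=4: 16932 + 3600 + 3·9·8 = 20748; k=5: 18282 + 0 + 3·50·8 = 19482.
Minimum: 19482 at k=5.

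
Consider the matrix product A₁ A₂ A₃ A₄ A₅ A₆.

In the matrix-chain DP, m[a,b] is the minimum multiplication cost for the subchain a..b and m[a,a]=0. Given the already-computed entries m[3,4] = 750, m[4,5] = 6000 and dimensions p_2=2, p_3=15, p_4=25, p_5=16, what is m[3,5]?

m[3,5] = min over k∈[3,4] of m[3,k]+m[k+1,5]+p_{2}·p_k·p_{5}.
k=3: 0 + 6000 + 2·15·16 = 6480; k=4: 750 + 0 + 2·25·16 = 1550.
Minimum: 1550 at k=4.

1550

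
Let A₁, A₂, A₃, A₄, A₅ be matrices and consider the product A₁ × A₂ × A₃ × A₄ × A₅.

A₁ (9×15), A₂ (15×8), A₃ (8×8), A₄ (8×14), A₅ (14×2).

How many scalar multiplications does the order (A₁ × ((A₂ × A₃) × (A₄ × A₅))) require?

1694

(A₂ × A₃): 15×8 by 8×8 → 15×8, cost 15·8·8 = 960
(A₄ × A₅): 8×14 by 14×2 → 8×2, cost 8·14·2 = 224
((A₂ × A₃) × (A₄ × A₅)): 15×8 by 8×2 → 15×2, cost 15·8·2 = 240; cumulative 1424
(A₁ × ((A₂ × A₃) × (A₄ × A₅))): 9×15 by 15×2 → 9×2, cost 9·15·2 = 270; cumulative 1694
Total: 1694 scalar multiplications.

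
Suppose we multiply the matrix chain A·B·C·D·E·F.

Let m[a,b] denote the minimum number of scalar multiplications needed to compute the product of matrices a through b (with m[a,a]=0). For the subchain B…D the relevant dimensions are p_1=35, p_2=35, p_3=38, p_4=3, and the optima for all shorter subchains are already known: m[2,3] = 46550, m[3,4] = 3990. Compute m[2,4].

m[2,4] = min over k∈[2,3] of m[2,k]+m[k+1,4]+p_{1}·p_k·p_{4}.
k=2: 0 + 3990 + 35·35·3 = 7665; k=3: 46550 + 0 + 35·38·3 = 50540.
Minimum: 7665 at k=2.

7665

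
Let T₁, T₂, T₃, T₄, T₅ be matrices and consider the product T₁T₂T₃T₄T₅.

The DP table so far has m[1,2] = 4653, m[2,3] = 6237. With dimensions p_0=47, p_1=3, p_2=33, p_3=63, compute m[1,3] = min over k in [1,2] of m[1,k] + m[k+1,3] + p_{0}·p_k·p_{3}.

15120

m[1,3] = min over k∈[1,2] of m[1,k]+m[k+1,3]+p_{0}·p_k·p_{3}.
k=1: 0 + 6237 + 47·3·63 = 15120; k=2: 4653 + 0 + 47·33·63 = 102366.
Minimum: 15120 at k=1.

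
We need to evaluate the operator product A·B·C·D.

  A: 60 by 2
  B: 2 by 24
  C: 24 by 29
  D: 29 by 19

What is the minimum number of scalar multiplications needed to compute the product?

4774

Adjacent pairs: AB = 60·2·24 = 2880; BC = 2·24·29 = 1392; CD = 24·29·19 = 13224.
Length 3: A..C: k=1: 0+1392+60·2·29=4872; k=2: 2880+0+60·24·29=44640 → min 4872 | B..D: k=2: 0+13224+2·24·19=14136; k=3: 1392+0+2·29·19=2494 → min 2494.
Length 4: A..D: k=1: 0+2494+60·2·19=4774; k=2: 2880+13224+60·24·19=43464; k=3: 4872+0+60·29·19=37932 → min 4774.
Optimal order: (A·((B·C)·D)) with cost 4774.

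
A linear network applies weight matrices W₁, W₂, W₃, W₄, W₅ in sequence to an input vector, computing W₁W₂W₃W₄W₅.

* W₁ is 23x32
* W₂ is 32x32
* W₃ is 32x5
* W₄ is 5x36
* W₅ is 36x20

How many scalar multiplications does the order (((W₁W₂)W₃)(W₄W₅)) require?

(W₁W₂): 23×32 by 32×32 → 23×32, cost 23·32·32 = 23552
((W₁W₂)W₃): 23×32 by 32×5 → 23×5, cost 23·32·5 = 3680; cumulative 27232
(W₄W₅): 5×36 by 36×20 → 5×20, cost 5·36·20 = 3600
(((W₁W₂)W₃)(W₄W₅)): 23×5 by 5×20 → 23×20, cost 23·5·20 = 2300; cumulative 33132
Total: 33132 scalar multiplications.

33132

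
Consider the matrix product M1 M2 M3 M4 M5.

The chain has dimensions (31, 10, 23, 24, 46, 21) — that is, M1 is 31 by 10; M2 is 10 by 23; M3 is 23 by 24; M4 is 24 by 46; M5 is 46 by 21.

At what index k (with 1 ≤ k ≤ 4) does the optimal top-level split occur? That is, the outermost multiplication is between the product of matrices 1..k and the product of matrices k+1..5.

1

Adjacent pairs: M1M2 = 31·10·23 = 7130; M2M3 = 10·23·24 = 5520; M3M4 = 23·24·46 = 25392; M4M5 = 24·46·21 = 23184.
Length 3: M1..M3: k=1: 0+5520+31·10·24=12960; k=2: 7130+0+31·23·24=24242 → min 12960 | M2..M4: k=2: 0+25392+10·23·46=35972; k=3: 5520+0+10·24·46=16560 → min 16560 | M3..M5: k=3: 0+23184+23·24·21=34776; k=4: 25392+0+23·46·21=47610 → min 34776.
Length 4: M1..M4: k=1: 0+16560+31·10·46=30820; k=2: 7130+25392+31·23·46=65320; k=3: 12960+0+31·24·46=47184 → min 30820 | M2..M5: k=2: 0+34776+10·23·21=39606; k=3: 5520+23184+10·24·21=33744; k=4: 16560+0+10·46·21=26220 → min 26220.
Top-level splits: k=1: (M1..M1)·(M2..M5) → 0+26220+31·10·21 = 32730; k=2: (M1..M2)·(M3..M5) → 7130+34776+31·23·21 = 56879; k=3: (M1..M3)·(M4..M5) → 12960+23184+31·24·21 = 51768; k=4: (M1..M4)·(M5..M5) → 30820+0+31·46·21 = 60766.
Best split is after M1, i.e. k = 1.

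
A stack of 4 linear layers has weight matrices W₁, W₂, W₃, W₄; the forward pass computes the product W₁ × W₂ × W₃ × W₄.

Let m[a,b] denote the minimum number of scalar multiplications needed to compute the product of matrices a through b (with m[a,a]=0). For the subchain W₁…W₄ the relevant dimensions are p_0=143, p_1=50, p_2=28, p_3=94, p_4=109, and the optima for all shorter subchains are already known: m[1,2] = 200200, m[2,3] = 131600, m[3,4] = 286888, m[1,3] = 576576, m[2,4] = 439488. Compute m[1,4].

m[1,4] = min over k∈[1,3] of m[1,k]+m[k+1,4]+p_{0}·p_k·p_{4}.
k=1: 0 + 439488 + 143·50·109 = 1218838; k=2: 200200 + 286888 + 143·28·109 = 923524; k=3: 576576 + 0 + 143·94·109 = 2041754.
Minimum: 923524 at k=2.

923524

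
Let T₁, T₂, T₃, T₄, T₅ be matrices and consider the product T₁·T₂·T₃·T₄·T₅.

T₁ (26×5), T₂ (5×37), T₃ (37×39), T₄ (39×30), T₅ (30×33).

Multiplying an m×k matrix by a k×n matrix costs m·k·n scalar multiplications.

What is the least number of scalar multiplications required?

Adjacent pairs: T₁T₂ = 26·5·37 = 4810; T₂T₃ = 5·37·39 = 7215; T₃T₄ = 37·39·30 = 43290; T₄T₅ = 39·30·33 = 38610.
Length 3: T₁..T₃: k=1: 0+7215+26·5·39=12285; k=2: 4810+0+26·37·39=42328 → min 12285 | T₂..T₄: k=2: 0+43290+5·37·30=48840; k=3: 7215+0+5·39·30=13065 → min 13065 | T₃..T₅: k=3: 0+38610+37·39·33=86229; k=4: 43290+0+37·30·33=79920 → min 79920.
Length 4: T₁..T₄: k=1: 0+13065+26·5·30=16965; k=2: 4810+43290+26·37·30=76960; k=3: 12285+0+26·39·30=42705 → min 16965 | T₂..T₅: k=2: 0+79920+5·37·33=86025; k=3: 7215+38610+5·39·33=52260; k=4: 13065+0+5·30·33=18015 → min 18015.
Length 5: T₁..T₅: k=1: 0+18015+26·5·33=22305; k=2: 4810+79920+26·37·33=116476; k=3: 12285+38610+26·39·33=84357; k=4: 16965+0+26·30·33=42705 → min 22305.
Optimal order: (T₁·(((T₂·T₃)·T₄)·T₅)) with cost 22305.

22305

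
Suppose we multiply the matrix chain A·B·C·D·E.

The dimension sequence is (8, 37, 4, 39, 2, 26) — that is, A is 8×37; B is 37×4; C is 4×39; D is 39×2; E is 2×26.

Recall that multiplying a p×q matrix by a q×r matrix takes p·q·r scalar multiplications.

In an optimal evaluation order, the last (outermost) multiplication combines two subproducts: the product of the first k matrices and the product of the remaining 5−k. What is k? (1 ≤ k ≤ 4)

Adjacent pairs: AB = 8·37·4 = 1184; BC = 37·4·39 = 5772; CD = 4·39·2 = 312; DE = 39·2·26 = 2028.
Length 3: A..C: k=1: 0+5772+8·37·39=17316; k=2: 1184+0+8·4·39=2432 → min 2432 | B..D: k=2: 0+312+37·4·2=608; k=3: 5772+0+37·39·2=8658 → min 608 | C..E: k=3: 0+2028+4·39·26=6084; k=4: 312+0+4·2·26=520 → min 520.
Length 4: A..D: k=1: 0+608+8·37·2=1200; k=2: 1184+312+8·4·2=1560; k=3: 2432+0+8·39·2=3056 → min 1200 | B..E: k=2: 0+520+37·4·26=4368; k=3: 5772+2028+37·39·26=45318; k=4: 608+0+37·2·26=2532 → min 2532.
Top-level splits: k=1: (A..A)·(B..E) → 0+2532+8·37·26 = 10228; k=2: (A..B)·(C..E) → 1184+520+8·4·26 = 2536; k=3: (A..C)·(D..E) → 2432+2028+8·39·26 = 12572; k=4: (A..D)·(E..E) → 1200+0+8·2·26 = 1616.
Best split is after D, i.e. k = 4.

4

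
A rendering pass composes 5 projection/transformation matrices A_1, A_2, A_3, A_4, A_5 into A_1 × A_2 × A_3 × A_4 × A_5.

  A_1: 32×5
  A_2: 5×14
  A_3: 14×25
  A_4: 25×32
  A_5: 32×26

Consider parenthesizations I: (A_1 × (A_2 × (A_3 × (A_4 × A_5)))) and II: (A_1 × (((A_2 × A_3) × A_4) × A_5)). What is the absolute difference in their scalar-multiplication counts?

21810

Order I = (A_1 × (A_2 × (A_3 × (A_4 × A_5)))): (A_4 × A_5): 25×32 by 32×26 → 25×26, cost 25·32·26 = 20800; (A_3 × (A_4 × A_5)): 14×25 by 25×26 → 14×26, cost 14·25·26 = 9100; cumulative 29900; (A_2 × (A_3 × (A_4 × A_5))): 5×14 by 14×26 → 5×26, cost 5·14·26 = 1820; cumulative 31720; (A_1 × (A_2 × (A_3 × (A_4 × A_5)))): 32×5 by 5×26 → 32×26, cost 32·5·26 = 4160; cumulative 35880. Total 35880.
Order II = (A_1 × (((A_2 × A_3) × A_4) × A_5)): (A_2 × A_3): 5×14 by 14×25 → 5×25, cost 5·14·25 = 1750; ((A_2 × A_3) × A_4): 5×25 by 25×32 → 5×32, cost 5·25·32 = 4000; cumulative 5750; (((A_2 × A_3) × A_4) × A_5): 5×32 by 32×26 → 5×26, cost 5·32·26 = 4160; cumulative 9910; (A_1 × (((A_2 × A_3) × A_4) × A_5)): 32×5 by 5×26 → 32×26, cost 32·5·26 = 4160; cumulative 14070. Total 14070.
Difference: |35880 − 14070| = 21810.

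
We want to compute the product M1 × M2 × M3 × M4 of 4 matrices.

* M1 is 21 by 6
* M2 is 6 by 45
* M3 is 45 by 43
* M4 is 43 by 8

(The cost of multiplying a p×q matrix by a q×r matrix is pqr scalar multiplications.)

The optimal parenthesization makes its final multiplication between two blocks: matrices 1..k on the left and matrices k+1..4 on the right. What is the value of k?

Adjacent pairs: M1M2 = 21·6·45 = 5670; M2M3 = 6·45·43 = 11610; M3M4 = 45·43·8 = 15480.
Length 3: M1..M3: k=1: 0+11610+21·6·43=17028; k=2: 5670+0+21·45·43=46305 → min 17028 | M2..M4: k=2: 0+15480+6·45·8=17640; k=3: 11610+0+6·43·8=13674 → min 13674.
Top-level splits: k=1: (M1..M1)·(M2..M4) → 0+13674+21·6·8 = 14682; k=2: (M1..M2)·(M3..M4) → 5670+15480+21·45·8 = 28710; k=3: (M1..M3)·(M4..M4) → 17028+0+21·43·8 = 24252.
Best split is after M1, i.e. k = 1.

1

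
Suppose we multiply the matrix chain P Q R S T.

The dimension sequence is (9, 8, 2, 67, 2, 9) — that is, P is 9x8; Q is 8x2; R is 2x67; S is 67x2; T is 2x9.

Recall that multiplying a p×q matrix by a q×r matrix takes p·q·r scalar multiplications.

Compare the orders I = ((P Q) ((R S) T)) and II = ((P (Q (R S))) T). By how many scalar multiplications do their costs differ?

4

Order I = ((P Q) ((R S) T)): (P Q): 9×8 by 8×2 → 9×2, cost 9·8·2 = 144; (R S): 2×67 by 67×2 → 2×2, cost 2·67·2 = 268; ((R S) T): 2×2 by 2×9 → 2×9, cost 2·2·9 = 36; cumulative 304; ((P Q) ((R S) T)): 9×2 by 2×9 → 9×9, cost 9·2·9 = 162; cumulative 610. Total 610.
Order II = ((P (Q (R S))) T): (R S): 2×67 by 67×2 → 2×2, cost 2·67·2 = 268; (Q (R S)): 8×2 by 2×2 → 8×2, cost 8·2·2 = 32; cumulative 300; (P (Q (R S))): 9×8 by 8×2 → 9×2, cost 9·8·2 = 144; cumulative 444; ((P (Q (R S))) T): 9×2 by 2×9 → 9×9, cost 9·2·9 = 162; cumulative 606. Total 606.
Difference: |610 − 606| = 4.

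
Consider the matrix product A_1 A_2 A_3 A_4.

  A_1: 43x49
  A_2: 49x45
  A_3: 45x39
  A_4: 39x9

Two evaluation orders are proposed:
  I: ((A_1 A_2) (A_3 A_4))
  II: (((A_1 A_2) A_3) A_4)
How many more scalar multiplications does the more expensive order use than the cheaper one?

57348

Order I = ((A_1 A_2) (A_3 A_4)): (A_1 A_2): 43×49 by 49×45 → 43×45, cost 43·49·45 = 94815; (A_3 A_4): 45×39 by 39×9 → 45×9, cost 45·39·9 = 15795; ((A_1 A_2) (A_3 A_4)): 43×45 by 45×9 → 43×9, cost 43·45·9 = 17415; cumulative 128025. Total 128025.
Order II = (((A_1 A_2) A_3) A_4): (A_1 A_2): 43×49 by 49×45 → 43×45, cost 43·49·45 = 94815; ((A_1 A_2) A_3): 43×45 by 45×39 → 43×39, cost 43·45·39 = 75465; cumulative 170280; (((A_1 A_2) A_3) A_4): 43×39 by 39×9 → 43×9, cost 43·39·9 = 15093; cumulative 185373. Total 185373.
Difference: |128025 − 185373| = 57348.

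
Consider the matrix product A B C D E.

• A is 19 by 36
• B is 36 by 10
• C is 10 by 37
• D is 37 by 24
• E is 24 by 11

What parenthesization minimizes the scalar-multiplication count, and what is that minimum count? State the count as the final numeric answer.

Adjacent pairs: AB = 19·36·10 = 6840; BC = 36·10·37 = 13320; CD = 10·37·24 = 8880; DE = 37·24·11 = 9768.
Length 3: A..C: k=1: 0+13320+19·36·37=38628; k=2: 6840+0+19·10·37=13870 → min 13870 | B..D: k=2: 0+8880+36·10·24=17520; k=3: 13320+0+36·37·24=45288 → min 17520 | C..E: k=3: 0+9768+10·37·11=13838; k=4: 8880+0+10·24·11=11520 → min 11520.
Length 4: A..D: k=1: 0+17520+19·36·24=33936; k=2: 6840+8880+19·10·24=20280; k=3: 13870+0+19·37·24=30742 → min 20280 | B..E: k=2: 0+11520+36·10·11=15480; k=3: 13320+9768+36·37·11=37740; k=4: 17520+0+36·24·11=27024 → min 15480.
Length 5: A..E: k=1: 0+15480+19·36·11=23004; k=2: 6840+11520+19·10·11=20450; k=3: 13870+9768+19·37·11=31371; k=4: 20280+0+19·24·11=25296 → min 20450.
Optimal parenthesization: ((A B) ((C D) E)) with cost 20450.

20450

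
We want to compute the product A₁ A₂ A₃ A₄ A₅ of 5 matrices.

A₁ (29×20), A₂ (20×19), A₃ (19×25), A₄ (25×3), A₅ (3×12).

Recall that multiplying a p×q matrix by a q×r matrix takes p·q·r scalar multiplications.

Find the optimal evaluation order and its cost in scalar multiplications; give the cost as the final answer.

5349

Adjacent pairs: A₁A₂ = 29·20·19 = 11020; A₂A₃ = 20·19·25 = 9500; A₃A₄ = 19·25·3 = 1425; A₄A₅ = 25·3·12 = 900.
Length 3: A₁..A₃: k=1: 0+9500+29·20·25=24000; k=2: 11020+0+29·19·25=24795 → min 24000 | A₂..A₄: k=2: 0+1425+20·19·3=2565; k=3: 9500+0+20·25·3=11000 → min 2565 | A₃..A₅: k=3: 0+900+19·25·12=6600; k=4: 1425+0+19·3·12=2109 → min 2109.
Length 4: A₁..A₄: k=1: 0+2565+29·20·3=4305; k=2: 11020+1425+29·19·3=14098; k=3: 24000+0+29·25·3=26175 → min 4305 | A₂..A₅: k=2: 0+2109+20·19·12=6669; k=3: 9500+900+20·25·12=16400; k=4: 2565+0+20·3·12=3285 → min 3285.
Length 5: A₁..A₅: k=1: 0+3285+29·20·12=10245; k=2: 11020+2109+29·19·12=19741; k=3: 24000+900+29·25·12=33600; k=4: 4305+0+29·3·12=5349 → min 5349.
Optimal parenthesization: ((A₁ (A₂ (A₃ A₄))) A₅) with cost 5349.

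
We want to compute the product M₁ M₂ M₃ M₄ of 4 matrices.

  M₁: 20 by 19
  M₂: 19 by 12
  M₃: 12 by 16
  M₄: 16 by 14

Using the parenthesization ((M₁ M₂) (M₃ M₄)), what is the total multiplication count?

(M₁ M₂): 20×19 by 19×12 → 20×12, cost 20·19·12 = 4560
(M₃ M₄): 12×16 by 16×14 → 12×14, cost 12·16·14 = 2688
((M₁ M₂) (M₃ M₄)): 20×12 by 12×14 → 20×14, cost 20·12·14 = 3360; cumulative 10608
Total: 10608 scalar multiplications.

10608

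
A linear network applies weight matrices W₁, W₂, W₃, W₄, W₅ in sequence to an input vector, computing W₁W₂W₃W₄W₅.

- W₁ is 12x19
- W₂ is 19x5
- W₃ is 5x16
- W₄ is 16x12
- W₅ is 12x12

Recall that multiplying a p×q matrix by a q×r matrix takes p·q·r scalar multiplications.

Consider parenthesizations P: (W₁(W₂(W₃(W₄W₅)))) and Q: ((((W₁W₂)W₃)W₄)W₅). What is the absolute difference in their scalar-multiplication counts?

Order P = (W₁(W₂(W₃(W₄W₅)))): (W₄W₅): 16×12 by 12×12 → 16×12, cost 16·12·12 = 2304; (W₃(W₄W₅)): 5×16 by 16×12 → 5×12, cost 5·16·12 = 960; cumulative 3264; (W₂(W₃(W₄W₅))): 19×5 by 5×12 → 19×12, cost 19·5·12 = 1140; cumulative 4404; (W₁(W₂(W₃(W₄W₅)))): 12×19 by 19×12 → 12×12, cost 12·19·12 = 2736; cumulative 7140. Total 7140.
Order Q = ((((W₁W₂)W₃)W₄)W₅): (W₁W₂): 12×19 by 19×5 → 12×5, cost 12·19·5 = 1140; ((W₁W₂)W₃): 12×5 by 5×16 → 12×16, cost 12·5·16 = 960; cumulative 2100; (((W₁W₂)W₃)W₄): 12×16 by 16×12 → 12×12, cost 12·16·12 = 2304; cumulative 4404; ((((W₁W₂)W₃)W₄)W₅): 12×12 by 12×12 → 12×12, cost 12·12·12 = 1728; cumulative 6132. Total 6132.
Difference: |7140 − 6132| = 1008.

1008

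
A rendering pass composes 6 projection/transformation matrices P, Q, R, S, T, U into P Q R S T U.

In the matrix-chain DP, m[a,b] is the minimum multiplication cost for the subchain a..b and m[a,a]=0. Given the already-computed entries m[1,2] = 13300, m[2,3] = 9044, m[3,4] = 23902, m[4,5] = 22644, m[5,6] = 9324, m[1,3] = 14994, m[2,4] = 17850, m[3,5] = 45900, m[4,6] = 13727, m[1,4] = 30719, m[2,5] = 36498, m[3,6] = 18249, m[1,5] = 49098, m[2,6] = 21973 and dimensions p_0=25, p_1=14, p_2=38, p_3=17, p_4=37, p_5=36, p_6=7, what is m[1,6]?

m[1,6] = min over k∈[1,5] of m[1,k]+m[k+1,6]+p_{0}·p_k·p_{6}.
k=1: 0 + 21973 + 25·14·7 = 24423; k=2: 13300 + 18249 + 25·38·7 = 38199; k=3: 14994 + 13727 + 25·17·7 = 31696; k=4: 30719 + 9324 + 25·37·7 = 46518; k=5: 49098 + 0 + 25·36·7 = 55398.
Minimum: 24423 at k=1.

24423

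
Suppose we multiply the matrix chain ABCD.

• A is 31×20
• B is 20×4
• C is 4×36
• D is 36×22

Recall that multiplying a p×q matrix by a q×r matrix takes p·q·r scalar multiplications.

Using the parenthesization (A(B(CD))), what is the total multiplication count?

(CD): 4×36 by 36×22 → 4×22, cost 4·36·22 = 3168
(B(CD)): 20×4 by 4×22 → 20×22, cost 20·4·22 = 1760; cumulative 4928
(A(B(CD))): 31×20 by 20×22 → 31×22, cost 31·20·22 = 13640; cumulative 18568
Total: 18568 scalar multiplications.

18568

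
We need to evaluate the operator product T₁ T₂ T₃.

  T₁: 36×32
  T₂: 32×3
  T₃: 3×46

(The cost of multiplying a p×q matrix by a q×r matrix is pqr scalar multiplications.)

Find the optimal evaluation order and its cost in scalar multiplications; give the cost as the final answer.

(T₁ (T₂ T₃)): cost 57408.
((T₁ T₂) T₃): cost 8424.
Optimal: ((T₁ T₂) T₃) with cost 8424.

8424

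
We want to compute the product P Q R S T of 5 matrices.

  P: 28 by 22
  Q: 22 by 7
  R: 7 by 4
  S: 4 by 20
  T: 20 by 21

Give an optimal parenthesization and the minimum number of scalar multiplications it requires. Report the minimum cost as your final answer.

7112

Adjacent pairs: PQ = 28·22·7 = 4312; QR = 22·7·4 = 616; RS = 7·4·20 = 560; ST = 4·20·21 = 1680.
Length 3: P..R: k=1: 0+616+28·22·4=3080; k=2: 4312+0+28·7·4=5096 → min 3080 | Q..S: k=2: 0+560+22·7·20=3640; k=3: 616+0+22·4·20=2376 → min 2376 | R..T: k=3: 0+1680+7·4·21=2268; k=4: 560+0+7·20·21=3500 → min 2268.
Length 4: P..S: k=1: 0+2376+28·22·20=14696; k=2: 4312+560+28·7·20=8792; k=3: 3080+0+28·4·20=5320 → min 5320 | Q..T: k=2: 0+2268+22·7·21=5502; k=3: 616+1680+22·4·21=4144; k=4: 2376+0+22·20·21=11616 → min 4144.
Length 5: P..T: k=1: 0+4144+28·22·21=17080; k=2: 4312+2268+28·7·21=10696; k=3: 3080+1680+28·4·21=7112; k=4: 5320+0+28·20·21=17080 → min 7112.
Optimal parenthesization: ((P (Q R)) (S T)) with cost 7112.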